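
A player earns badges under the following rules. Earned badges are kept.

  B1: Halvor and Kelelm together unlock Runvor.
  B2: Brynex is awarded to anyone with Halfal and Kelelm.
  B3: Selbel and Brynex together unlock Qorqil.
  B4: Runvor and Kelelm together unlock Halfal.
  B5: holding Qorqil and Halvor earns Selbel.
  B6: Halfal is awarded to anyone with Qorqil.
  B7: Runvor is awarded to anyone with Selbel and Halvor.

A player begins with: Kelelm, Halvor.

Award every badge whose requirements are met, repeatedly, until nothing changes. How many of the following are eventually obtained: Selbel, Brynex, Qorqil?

1

With Halvor and Kelelm, Runvor is earned (B1).
With Runvor and Kelelm, Halfal is earned (B4).
With Halfal and Kelelm, Brynex is earned (B2).
Selbel would need Qorqil and Halvor (B5), but Qorqil is never earned.
Brynex: reached.
Qorqil would need Selbel and Brynex (B3), but Selbel is never earned.
Reached: Brynex — 1 of the 3.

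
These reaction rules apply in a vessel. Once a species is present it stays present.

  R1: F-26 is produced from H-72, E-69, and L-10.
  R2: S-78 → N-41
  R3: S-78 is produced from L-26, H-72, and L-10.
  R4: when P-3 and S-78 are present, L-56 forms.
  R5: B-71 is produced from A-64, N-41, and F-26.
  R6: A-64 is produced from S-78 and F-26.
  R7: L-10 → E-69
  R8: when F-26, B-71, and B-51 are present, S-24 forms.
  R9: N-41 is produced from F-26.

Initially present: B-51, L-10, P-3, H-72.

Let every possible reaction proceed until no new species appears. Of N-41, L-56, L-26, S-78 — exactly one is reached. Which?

N-41

L-10 present → E-69 forms (R7).
H-72, E-69, and L-10 present → F-26 forms (R1).
F-26 present → N-41 forms (R9).
L-56 would need P-3 and S-78 (R4), but S-78 never forms. S-78 would need L-26, H-72, and L-10 (R3), but L-26 never forms. No rule produces L-26, and it is not given.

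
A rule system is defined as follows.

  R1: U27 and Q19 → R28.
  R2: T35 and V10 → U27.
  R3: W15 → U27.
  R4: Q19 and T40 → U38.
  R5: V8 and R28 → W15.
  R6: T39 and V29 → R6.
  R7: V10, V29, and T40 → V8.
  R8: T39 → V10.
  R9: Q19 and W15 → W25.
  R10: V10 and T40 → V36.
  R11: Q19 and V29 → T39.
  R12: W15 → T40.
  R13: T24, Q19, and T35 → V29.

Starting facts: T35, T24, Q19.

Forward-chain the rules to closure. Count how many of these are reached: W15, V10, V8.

T24, Q19, and T35 hold, so V29 follows (R13).
Q19 and V29 hold, so T39 follows (R11).
From T39, R8 gives V10.
W15 would need V8 and R28 (R5), but V8 is never established.
V10: reached.
V8 would need V10, V29, and T40 (R7), but T40 is never established.
Reached: V10 — 1 of the 3.

1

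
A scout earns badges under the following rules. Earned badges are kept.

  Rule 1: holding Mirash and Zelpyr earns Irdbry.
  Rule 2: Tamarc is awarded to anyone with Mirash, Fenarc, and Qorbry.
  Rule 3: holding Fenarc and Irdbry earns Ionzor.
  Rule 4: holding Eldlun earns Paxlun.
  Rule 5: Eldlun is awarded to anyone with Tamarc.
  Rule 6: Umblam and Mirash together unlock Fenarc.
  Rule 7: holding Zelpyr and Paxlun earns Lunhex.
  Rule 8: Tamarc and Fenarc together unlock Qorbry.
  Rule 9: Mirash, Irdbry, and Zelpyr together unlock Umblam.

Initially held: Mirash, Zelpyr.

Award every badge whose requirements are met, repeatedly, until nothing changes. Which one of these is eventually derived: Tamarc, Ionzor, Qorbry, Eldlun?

With Mirash and Zelpyr, Irdbry is earned (Rule 1).
With Mirash, Irdbry, and Zelpyr, Umblam is earned (Rule 9).
With Umblam and Mirash, Fenarc is earned (Rule 6).
With Fenarc and Irdbry, Ionzor is earned (Rule 3).
Tamarc would need Mirash, Fenarc, and Qorbry (Rule 2), but Qorbry is never earned. Eldlun would need Tamarc (Rule 5), but Tamarc is never earned. Qorbry would need Tamarc and Fenarc (Rule 8), but Tamarc is never earned.

Ionzor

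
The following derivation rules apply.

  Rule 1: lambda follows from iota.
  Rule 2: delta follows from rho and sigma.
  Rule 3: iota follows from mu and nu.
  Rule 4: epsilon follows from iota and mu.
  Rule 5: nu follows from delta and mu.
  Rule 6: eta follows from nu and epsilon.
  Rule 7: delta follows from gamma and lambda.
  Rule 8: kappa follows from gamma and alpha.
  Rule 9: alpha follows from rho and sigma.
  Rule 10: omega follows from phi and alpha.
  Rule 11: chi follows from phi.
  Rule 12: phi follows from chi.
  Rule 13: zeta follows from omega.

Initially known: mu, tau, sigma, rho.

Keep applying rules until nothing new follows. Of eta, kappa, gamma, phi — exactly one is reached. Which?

eta

rho and sigma hold, so delta follows (Rule 2).
From delta and mu, Rule 5 gives nu.
mu and nu hold, so iota follows (Rule 3).
iota and mu hold, so epsilon follows (Rule 4).
From nu and epsilon, Rule 6 gives eta.
kappa would need gamma and alpha (Rule 8), but gamma is never established. phi would need chi (Rule 12), but chi is never established. No rule produces gamma, and it is not given.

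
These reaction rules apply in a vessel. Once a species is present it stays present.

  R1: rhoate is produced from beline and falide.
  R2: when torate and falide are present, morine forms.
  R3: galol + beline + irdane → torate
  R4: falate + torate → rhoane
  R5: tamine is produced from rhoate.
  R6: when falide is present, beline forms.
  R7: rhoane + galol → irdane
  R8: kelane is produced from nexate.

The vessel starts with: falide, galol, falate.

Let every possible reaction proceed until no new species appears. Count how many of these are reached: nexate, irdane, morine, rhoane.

0

No rule produces nexate, and it is not given.
irdane would need rhoane and galol (R7), but rhoane never forms.
morine would need torate and falide (R2), but torate never forms.
rhoane would need falate and torate (R4), but torate never forms.
None of the 4 are reached.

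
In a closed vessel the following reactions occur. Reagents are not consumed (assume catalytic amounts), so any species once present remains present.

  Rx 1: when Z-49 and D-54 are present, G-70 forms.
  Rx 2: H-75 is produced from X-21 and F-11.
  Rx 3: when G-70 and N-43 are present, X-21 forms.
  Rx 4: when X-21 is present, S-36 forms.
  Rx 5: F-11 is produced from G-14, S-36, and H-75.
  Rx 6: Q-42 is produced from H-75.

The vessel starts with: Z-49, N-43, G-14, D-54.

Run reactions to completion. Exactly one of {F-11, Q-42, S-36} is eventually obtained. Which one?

S-36

Z-49 and D-54 present → G-70 forms (Rx 1).
G-70 and N-43 present → X-21 forms (Rx 3).
X-21 present → S-36 forms (Rx 4).
Q-42 would need H-75 (Rx 6), but H-75 never forms. F-11 would need G-14, S-36, and H-75 (Rx 5), but H-75 never forms.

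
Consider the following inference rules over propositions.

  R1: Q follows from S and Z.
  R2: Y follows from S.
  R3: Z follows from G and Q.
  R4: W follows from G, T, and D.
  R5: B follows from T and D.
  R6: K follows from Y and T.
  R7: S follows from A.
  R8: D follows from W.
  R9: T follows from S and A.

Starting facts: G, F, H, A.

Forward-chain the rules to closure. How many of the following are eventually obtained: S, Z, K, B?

2

A holds, so S follows (R7).
From S and A, R9 gives T.
From S, R2 gives Y.
From Y and T, R6 gives K.
S: reached.
Z would need G and Q (R3), but Q is never established.
K: reached.
B would need T and D (R5), but D is never established.
Reached: S and K — 2 of the 4.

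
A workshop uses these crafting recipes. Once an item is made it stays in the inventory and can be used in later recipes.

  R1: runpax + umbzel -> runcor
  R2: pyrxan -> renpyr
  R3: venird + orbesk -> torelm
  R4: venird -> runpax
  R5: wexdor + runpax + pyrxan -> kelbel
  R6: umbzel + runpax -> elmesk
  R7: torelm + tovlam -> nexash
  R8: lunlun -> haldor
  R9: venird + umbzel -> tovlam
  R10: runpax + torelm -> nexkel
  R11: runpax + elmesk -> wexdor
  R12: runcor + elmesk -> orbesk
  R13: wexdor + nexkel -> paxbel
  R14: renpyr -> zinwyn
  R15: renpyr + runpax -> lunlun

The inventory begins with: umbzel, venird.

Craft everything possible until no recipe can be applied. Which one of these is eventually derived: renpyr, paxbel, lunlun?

venird -> runpax (R4).
runpax + umbzel -> runcor (R1).
umbzel + runpax -> elmesk (R6).
Using R12, runcor and elmesk make orbesk.
runpax + elmesk -> wexdor (R11).
Using R3, venird and orbesk make torelm.
runpax + torelm -> nexkel (R10).
Using R13, wexdor and nexkel make paxbel.
renpyr would need pyrxan (R2), but pyrxan is never obtained. lunlun would need renpyr and runpax (R15), but renpyr is never obtained.

paxbel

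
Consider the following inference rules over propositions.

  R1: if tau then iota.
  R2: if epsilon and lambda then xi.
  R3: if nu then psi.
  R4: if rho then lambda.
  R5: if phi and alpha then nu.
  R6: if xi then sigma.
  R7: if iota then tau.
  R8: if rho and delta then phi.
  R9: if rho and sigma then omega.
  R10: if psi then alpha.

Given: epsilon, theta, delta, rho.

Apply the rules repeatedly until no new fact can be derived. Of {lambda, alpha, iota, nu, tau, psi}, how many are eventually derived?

1

rho holds, so lambda follows (R4).
lambda: reached.
alpha would need psi (R10), but psi is never established.
iota would need tau (R1), but tau is never established.
nu would need phi and alpha (R5), but alpha is never established.
tau would need iota (R7), but iota is never established.
psi would need nu (R3), but nu is never established.
Reached: lambda — 1 of the 6.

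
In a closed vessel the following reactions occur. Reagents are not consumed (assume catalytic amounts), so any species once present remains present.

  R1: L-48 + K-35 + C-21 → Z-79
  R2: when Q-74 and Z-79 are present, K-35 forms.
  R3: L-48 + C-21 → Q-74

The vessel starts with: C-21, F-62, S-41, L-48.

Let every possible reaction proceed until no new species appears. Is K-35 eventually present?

No

K-35 would need Q-74 and Z-79 (R2), but Z-79 never forms.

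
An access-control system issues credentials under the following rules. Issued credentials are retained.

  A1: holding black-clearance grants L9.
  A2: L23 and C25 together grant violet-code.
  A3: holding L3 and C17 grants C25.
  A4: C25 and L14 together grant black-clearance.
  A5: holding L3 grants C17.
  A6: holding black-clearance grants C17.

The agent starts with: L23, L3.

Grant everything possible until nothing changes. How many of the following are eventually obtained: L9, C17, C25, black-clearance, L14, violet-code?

3

Holding L3 grants C17 (A5).
Holding L3 and C17 grants C25 (A3).
Holding L23 and C25 grants violet-code (A2).
L9 would need black-clearance (A1), but black-clearance is never granted.
C17: reached.
C25: reached.
black-clearance would need C25 and L14 (A4), but L14 is never granted.
No rule produces L14, and it is not given.
violet-code: reached.
Reached: C17, C25, and violet-code — 3 of the 6.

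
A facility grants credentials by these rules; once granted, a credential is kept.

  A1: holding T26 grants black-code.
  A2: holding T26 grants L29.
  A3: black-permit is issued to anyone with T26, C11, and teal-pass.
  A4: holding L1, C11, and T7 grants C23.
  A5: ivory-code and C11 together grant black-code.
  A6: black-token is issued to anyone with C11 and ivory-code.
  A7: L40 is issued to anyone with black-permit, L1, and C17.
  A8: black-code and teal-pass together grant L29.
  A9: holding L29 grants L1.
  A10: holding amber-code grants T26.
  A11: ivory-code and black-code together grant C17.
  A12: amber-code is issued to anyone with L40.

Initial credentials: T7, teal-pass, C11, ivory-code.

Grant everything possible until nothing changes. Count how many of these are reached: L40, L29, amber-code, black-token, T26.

2

Holding C11 and ivory-code grants black-token (A6).
Holding ivory-code and C11 grants black-code (A5).
Holding black-code and teal-pass grants L29 (A8).
L40 would need black-permit, L1, and C17 (A7), but black-permit is never granted.
L29: reached.
amber-code would need L40 (A12), but L40 is never granted.
black-token: reached.
T26 would need amber-code (A10), but amber-code is never granted.
Reached: L29 and black-token — 2 of the 5.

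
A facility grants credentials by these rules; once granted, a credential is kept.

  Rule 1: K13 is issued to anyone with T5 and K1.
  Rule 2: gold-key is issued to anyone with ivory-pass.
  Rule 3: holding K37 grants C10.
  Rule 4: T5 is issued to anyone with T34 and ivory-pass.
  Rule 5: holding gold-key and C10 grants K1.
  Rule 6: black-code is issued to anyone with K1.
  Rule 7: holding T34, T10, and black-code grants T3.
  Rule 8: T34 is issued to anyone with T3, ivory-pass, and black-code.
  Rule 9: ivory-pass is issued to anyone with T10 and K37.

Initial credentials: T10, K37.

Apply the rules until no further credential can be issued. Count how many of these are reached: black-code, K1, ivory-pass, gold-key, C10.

Holding T10 and K37 grants ivory-pass (Rule 9).
Holding K37 grants C10 (Rule 3).
Holding ivory-pass grants gold-key (Rule 2).
Holding gold-key and C10 grants K1 (Rule 5).
Holding K1 grants black-code (Rule 6).
black-code: reached.
K1: reached.
ivory-pass: reached.
gold-key: reached.
C10: reached.
All 5 are reached.

5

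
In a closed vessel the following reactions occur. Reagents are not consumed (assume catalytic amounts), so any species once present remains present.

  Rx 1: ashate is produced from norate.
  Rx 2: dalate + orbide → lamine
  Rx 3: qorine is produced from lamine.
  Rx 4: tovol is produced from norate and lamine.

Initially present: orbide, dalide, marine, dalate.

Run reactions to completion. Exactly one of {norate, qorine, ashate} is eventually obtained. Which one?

qorine

dalate and orbide present → lamine forms (Rx 2).
lamine present → qorine forms (Rx 3).
ashate would need norate (Rx 1), but norate never forms. No rule produces norate, and it is not given.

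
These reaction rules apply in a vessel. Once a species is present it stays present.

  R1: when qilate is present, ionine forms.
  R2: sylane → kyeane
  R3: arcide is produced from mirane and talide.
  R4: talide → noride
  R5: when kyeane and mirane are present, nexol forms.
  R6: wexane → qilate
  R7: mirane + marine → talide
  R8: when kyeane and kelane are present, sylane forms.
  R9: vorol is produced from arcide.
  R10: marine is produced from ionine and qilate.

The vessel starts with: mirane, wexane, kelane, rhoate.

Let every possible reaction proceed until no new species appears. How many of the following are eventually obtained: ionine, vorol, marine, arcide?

4

wexane present → qilate forms (R6).
qilate present → ionine forms (R1).
ionine and qilate present → marine forms (R10).
mirane and marine present → talide forms (R7).
mirane and talide present → arcide forms (R3).
arcide present → vorol forms (R9).
ionine: reached.
vorol: reached.
marine: reached.
arcide: reached.
All 4 are reached.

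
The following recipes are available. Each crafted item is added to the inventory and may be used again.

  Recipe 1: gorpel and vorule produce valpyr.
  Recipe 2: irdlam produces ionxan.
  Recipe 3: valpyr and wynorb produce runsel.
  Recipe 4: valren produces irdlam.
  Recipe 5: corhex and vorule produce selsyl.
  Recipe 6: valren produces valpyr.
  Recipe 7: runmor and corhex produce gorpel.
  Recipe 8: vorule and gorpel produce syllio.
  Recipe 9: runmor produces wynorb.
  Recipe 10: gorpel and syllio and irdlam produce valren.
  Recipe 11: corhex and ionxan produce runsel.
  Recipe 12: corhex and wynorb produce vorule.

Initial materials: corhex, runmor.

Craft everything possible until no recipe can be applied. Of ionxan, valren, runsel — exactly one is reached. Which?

runmor and corhex → gorpel (Recipe 7).
Using Recipe 9, runmor makes wynorb.
corhex and wynorb → vorule (Recipe 12).
gorpel and vorule → valpyr (Recipe 1).
Using Recipe 3, valpyr and wynorb make runsel.
ionxan would need irdlam (Recipe 2), but irdlam is never obtained. valren would need gorpel, syllio, and irdlam (Recipe 10), but irdlam is never obtained.

runsel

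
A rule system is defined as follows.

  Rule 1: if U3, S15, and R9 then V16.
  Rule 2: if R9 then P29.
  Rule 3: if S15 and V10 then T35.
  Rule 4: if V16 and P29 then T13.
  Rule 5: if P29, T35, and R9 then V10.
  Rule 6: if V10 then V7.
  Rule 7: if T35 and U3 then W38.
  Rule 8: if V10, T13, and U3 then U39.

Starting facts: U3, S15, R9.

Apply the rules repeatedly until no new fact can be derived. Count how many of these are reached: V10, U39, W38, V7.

V10 would need P29, T35, and R9 (Rule 5), but T35 is never established.
U39 would need V10, T13, and U3 (Rule 8), but V10 is never established.
W38 would need T35 and U3 (Rule 7), but T35 is never established.
V7 would need V10 (Rule 6), but V10 is never established.
None of the 4 are reached.

0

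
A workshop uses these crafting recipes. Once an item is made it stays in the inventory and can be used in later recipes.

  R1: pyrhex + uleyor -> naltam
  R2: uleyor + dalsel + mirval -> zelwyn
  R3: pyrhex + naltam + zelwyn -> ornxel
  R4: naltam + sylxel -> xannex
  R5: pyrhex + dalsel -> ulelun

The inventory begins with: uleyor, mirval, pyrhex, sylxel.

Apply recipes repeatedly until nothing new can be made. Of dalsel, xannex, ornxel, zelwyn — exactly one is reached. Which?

xannex

pyrhex + uleyor -> naltam (R1).
Using R4, naltam and sylxel make xannex.
zelwyn would need uleyor, dalsel, and mirval (R2), but dalsel is never obtained. ornxel would need pyrhex, naltam, and zelwyn (R3), but zelwyn is never obtained. No rule produces dalsel, and it is not given.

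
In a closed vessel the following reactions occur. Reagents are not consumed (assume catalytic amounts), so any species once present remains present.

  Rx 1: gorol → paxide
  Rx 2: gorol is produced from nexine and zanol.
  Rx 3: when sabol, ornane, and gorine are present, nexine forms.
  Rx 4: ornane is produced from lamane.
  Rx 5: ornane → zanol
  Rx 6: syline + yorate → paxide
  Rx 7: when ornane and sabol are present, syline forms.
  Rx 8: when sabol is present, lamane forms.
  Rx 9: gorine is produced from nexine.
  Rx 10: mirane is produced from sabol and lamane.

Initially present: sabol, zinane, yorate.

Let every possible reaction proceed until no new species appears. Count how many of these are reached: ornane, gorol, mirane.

sabol present → lamane forms (Rx 8).
sabol and lamane present → mirane forms (Rx 10).
lamane present → ornane forms (Rx 4).
ornane: reached.
gorol would need nexine and zanol (Rx 2), but nexine never forms.
mirane: reached.
Reached: ornane and mirane — 2 of the 3.

2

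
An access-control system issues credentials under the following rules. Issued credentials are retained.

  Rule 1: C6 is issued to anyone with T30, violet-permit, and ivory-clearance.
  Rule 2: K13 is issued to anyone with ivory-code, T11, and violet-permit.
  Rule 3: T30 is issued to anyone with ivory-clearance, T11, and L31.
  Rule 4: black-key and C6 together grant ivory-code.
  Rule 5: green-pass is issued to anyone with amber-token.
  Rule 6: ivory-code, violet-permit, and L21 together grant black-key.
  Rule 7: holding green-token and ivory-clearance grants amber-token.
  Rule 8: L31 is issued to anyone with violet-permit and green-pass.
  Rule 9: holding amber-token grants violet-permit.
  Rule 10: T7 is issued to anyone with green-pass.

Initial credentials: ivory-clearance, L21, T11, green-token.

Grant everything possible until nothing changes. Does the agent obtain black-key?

No

black-key would need ivory-code, violet-permit, and L21 (Rule 6), but ivory-code is never granted.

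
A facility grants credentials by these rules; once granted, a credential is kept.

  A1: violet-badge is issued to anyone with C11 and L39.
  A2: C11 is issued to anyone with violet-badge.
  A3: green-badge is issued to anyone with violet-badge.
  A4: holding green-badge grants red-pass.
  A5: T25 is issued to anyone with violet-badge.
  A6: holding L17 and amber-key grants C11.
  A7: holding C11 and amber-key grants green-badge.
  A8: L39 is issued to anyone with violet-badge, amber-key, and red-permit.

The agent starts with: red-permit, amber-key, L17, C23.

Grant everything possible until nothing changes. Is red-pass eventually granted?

Yes

Holding L17 and amber-key grants C11 (A6).
Holding C11 and amber-key grants green-badge (A7).
Holding green-badge grants red-pass (A4).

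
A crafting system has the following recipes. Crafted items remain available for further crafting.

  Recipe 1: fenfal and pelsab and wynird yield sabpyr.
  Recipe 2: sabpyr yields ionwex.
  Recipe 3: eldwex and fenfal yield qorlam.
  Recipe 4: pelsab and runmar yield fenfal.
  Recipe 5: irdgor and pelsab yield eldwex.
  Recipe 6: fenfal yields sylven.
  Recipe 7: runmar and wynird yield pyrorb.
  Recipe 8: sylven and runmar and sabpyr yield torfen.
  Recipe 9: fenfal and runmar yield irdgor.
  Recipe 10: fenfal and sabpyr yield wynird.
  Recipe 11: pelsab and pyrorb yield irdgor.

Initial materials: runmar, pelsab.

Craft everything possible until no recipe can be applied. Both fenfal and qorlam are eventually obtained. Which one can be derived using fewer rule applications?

fenfal: Using Recipe 4, pelsab and runmar make fenfal. [1 rule application]
qorlam: pelsab and runmar → fenfal (Recipe 4). fenfal and runmar → irdgor (Recipe 9). Using Recipe 5, irdgor and pelsab make eldwex. Using Recipe 3, eldwex and fenfal make qorlam. [4 rule applications]
fenfal needs fewer.

fenfal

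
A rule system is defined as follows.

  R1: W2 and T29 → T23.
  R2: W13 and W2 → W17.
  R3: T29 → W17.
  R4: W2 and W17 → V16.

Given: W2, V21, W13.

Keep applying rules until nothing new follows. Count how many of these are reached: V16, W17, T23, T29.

2

W13 and W2 hold, so W17 follows (R2).
From W2 and W17, R4 gives V16.
V16: reached.
W17: reached.
T23 would need W2 and T29 (R1), but T29 is never established.
No rule produces T29, and it is not given.
Reached: V16 and W17 — 2 of the 4.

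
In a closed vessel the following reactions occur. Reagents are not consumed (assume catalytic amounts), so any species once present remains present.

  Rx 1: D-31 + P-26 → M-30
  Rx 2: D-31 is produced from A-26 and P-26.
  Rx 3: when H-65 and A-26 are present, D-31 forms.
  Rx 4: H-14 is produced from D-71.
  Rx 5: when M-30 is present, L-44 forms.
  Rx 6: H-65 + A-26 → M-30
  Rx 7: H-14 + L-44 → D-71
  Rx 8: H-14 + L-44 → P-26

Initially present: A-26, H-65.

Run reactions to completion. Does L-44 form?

H-65 and A-26 present → M-30 forms (Rx 6).
M-30 present → L-44 forms (Rx 5).

Yes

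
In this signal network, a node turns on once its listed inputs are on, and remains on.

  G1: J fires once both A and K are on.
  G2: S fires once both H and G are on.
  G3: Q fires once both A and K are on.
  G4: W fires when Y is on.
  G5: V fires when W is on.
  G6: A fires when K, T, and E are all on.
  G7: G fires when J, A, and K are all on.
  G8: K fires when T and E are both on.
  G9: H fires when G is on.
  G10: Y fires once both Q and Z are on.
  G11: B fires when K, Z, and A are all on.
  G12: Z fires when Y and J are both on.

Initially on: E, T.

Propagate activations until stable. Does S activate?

T and E are on, so K fires (G8).
K, T, and E are on, so A fires (G6).
A and K are on, so J fires (G1).
J, A, and K are on, so G fires (G7).
G is on, so H fires (G9).
H and G are on, so S fires (G2).

Yes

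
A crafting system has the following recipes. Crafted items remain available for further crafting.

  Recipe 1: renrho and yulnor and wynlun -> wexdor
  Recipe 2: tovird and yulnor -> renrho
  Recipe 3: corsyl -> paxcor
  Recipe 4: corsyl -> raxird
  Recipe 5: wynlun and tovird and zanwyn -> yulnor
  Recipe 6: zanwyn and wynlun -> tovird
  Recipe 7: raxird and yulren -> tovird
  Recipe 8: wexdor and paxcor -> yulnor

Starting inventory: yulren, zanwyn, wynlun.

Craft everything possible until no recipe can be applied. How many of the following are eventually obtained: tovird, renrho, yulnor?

3

zanwyn and wynlun -> tovird (Recipe 6).
wynlun and tovird and zanwyn -> yulnor (Recipe 5).
Using Recipe 2, tovird and yulnor make renrho.
tovird: reached.
renrho: reached.
yulnor: reached.
All 3 are reached.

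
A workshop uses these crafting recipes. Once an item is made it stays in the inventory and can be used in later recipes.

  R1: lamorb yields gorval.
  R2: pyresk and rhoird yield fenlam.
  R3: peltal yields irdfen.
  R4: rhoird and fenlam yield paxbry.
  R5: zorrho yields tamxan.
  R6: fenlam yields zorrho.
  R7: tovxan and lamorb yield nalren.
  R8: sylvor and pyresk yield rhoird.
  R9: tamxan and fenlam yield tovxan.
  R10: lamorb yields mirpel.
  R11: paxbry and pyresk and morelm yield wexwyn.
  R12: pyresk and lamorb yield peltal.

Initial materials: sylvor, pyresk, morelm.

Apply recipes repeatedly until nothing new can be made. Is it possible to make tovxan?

sylvor and pyresk → rhoird (R8).
Using R2, pyresk and rhoird make fenlam.
fenlam → zorrho (R6).
zorrho → tamxan (R5).
tamxan and fenlam → tovxan (R9).

Yes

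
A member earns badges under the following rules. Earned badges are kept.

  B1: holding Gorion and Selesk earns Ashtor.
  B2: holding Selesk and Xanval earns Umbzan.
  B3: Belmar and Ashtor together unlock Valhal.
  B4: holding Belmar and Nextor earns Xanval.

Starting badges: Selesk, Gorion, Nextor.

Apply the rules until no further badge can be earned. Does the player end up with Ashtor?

Yes

With Gorion and Selesk, Ashtor is earned (B1).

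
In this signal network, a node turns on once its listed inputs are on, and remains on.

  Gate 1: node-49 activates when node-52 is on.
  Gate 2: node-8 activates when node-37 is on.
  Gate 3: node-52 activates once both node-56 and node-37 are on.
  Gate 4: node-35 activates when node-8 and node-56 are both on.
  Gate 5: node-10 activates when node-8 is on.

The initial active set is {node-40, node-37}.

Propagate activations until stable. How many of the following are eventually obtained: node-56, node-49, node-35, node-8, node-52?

node-37 is on, so node-8 activates (Gate 2).
No rule produces node-56, and it is not given.
node-49 would need node-52 (Gate 1), but node-52 never turns on.
node-35 would need node-8 and node-56 (Gate 4), but node-56 never turns on.
node-8: reached.
node-52 would need node-56 and node-37 (Gate 3), but node-56 never turns on.
Reached: node-8 — 1 of the 5.

1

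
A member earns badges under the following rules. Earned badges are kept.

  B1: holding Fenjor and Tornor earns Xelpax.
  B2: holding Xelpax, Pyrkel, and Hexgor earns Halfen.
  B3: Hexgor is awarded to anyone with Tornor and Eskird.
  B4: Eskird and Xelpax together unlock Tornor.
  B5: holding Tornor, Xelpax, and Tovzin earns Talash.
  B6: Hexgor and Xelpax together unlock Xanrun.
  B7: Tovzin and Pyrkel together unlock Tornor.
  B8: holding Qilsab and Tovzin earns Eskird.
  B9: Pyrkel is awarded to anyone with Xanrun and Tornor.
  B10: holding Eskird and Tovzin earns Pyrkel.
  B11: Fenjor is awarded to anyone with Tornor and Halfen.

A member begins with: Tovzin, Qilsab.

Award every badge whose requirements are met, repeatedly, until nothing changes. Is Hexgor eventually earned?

Yes

With Qilsab and Tovzin, Eskird is earned (B8).
With Eskird and Tovzin, Pyrkel is earned (B10).
With Tovzin and Pyrkel, Tornor is earned (B7).
With Tornor and Eskird, Hexgor is earned (B3).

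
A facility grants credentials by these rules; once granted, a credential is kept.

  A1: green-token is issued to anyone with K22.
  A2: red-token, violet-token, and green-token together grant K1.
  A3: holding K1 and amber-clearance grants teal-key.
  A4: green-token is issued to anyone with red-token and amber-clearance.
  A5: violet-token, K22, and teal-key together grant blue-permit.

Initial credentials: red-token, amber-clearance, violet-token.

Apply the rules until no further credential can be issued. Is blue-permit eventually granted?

blue-permit would need violet-token, K22, and teal-key (A5), but K22 is never granted.

No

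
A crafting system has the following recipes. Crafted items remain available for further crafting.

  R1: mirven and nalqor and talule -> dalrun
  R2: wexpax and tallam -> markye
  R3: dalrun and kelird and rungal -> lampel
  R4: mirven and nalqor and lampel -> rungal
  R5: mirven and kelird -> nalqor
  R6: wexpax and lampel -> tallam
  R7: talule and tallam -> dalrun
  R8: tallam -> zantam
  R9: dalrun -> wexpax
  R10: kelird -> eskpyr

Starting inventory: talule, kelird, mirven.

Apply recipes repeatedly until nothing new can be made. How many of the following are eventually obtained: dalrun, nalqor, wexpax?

3

Using R5, mirven and kelird make nalqor.
Using R1, mirven, nalqor, and talule make dalrun.
Using R9, dalrun makes wexpax.
dalrun: reached.
nalqor: reached.
wexpax: reached.
All 3 are reached.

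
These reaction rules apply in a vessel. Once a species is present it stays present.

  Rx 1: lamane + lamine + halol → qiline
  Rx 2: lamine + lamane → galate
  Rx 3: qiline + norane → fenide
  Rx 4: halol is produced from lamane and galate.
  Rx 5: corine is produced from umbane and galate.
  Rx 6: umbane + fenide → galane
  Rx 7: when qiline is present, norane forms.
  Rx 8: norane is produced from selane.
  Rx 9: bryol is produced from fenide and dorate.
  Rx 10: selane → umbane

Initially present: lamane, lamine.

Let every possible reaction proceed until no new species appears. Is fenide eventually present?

Yes

lamine and lamane present → galate forms (Rx 2).
lamane and galate present → halol forms (Rx 4).
lamane, lamine, and halol present → qiline forms (Rx 1).
qiline present → norane forms (Rx 7).
qiline and norane present → fenide forms (Rx 3).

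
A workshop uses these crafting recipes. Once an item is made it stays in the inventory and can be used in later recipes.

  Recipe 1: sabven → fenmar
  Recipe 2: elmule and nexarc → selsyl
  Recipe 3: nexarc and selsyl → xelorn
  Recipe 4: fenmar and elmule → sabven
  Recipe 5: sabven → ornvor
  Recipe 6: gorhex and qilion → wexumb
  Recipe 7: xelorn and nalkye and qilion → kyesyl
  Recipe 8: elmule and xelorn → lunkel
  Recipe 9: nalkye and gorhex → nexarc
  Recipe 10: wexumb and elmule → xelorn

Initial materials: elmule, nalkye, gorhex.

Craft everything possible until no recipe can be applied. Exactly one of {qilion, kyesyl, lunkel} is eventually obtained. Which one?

lunkel

Using Recipe 9, nalkye and gorhex make nexarc.
elmule and nexarc → selsyl (Recipe 2).
Using Recipe 3, nexarc and selsyl make xelorn.
Using Recipe 8, elmule and xelorn make lunkel.
No rule produces qilion, and it is not given. kyesyl would need xelorn, nalkye, and qilion (Recipe 7), but qilion is never obtained.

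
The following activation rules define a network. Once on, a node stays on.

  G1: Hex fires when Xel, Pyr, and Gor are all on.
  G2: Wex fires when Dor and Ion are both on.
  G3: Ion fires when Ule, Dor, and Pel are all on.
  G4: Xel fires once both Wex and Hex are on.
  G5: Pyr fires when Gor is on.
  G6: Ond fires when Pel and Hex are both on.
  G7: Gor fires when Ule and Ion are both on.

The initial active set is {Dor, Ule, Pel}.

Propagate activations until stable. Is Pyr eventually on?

Yes

G3: Ule, Dor, and Pel on → Ion on.
G7: Ule and Ion on → Gor on.
Gor is on, so Pyr fires (G5).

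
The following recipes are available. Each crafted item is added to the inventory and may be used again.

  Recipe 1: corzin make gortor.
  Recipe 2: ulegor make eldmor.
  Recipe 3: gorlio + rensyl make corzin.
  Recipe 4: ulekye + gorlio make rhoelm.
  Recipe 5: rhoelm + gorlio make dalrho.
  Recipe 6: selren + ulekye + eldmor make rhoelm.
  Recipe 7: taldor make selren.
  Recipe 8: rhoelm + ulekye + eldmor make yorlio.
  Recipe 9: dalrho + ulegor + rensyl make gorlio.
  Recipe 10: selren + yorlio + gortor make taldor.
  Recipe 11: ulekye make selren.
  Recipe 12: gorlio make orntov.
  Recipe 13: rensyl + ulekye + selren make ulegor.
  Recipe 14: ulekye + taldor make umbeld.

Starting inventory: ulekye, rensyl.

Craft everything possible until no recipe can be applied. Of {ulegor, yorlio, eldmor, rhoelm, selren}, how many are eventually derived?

Using Recipe 11, ulekye makes selren.
Using Recipe 13, rensyl, ulekye, and selren make ulegor.
Using Recipe 2, ulegor makes eldmor.
Using Recipe 6, selren, ulekye, and eldmor make rhoelm.
Using Recipe 8, rhoelm, ulekye, and eldmor make yorlio.
ulegor: reached.
yorlio: reached.
eldmor: reached.
rhoelm: reached.
selren: reached.
All 5 are reached.

5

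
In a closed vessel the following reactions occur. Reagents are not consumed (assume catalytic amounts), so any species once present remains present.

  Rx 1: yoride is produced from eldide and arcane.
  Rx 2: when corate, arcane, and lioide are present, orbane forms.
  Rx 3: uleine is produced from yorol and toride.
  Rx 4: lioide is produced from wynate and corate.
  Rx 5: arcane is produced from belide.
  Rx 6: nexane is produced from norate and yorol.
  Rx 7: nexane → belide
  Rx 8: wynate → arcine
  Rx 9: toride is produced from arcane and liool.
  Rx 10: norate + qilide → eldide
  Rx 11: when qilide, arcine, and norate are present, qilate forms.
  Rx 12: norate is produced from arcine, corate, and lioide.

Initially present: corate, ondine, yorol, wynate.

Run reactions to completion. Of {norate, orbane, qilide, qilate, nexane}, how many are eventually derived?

3

wynate present → arcine forms (Rx 8).
wynate and corate present → lioide forms (Rx 4).
arcine, corate, and lioide present → norate forms (Rx 12).
norate and yorol present → nexane forms (Rx 6).
nexane present → belide forms (Rx 7).
belide present → arcane forms (Rx 5).
corate, arcane, and lioide present → orbane forms (Rx 2).
norate: reached.
orbane: reached.
No rule produces qilide, and it is not given.
qilate would need qilide, arcine, and norate (Rx 11), but qilide never forms.
nexane: reached.
Reached: norate, orbane, and nexane — 3 of the 5.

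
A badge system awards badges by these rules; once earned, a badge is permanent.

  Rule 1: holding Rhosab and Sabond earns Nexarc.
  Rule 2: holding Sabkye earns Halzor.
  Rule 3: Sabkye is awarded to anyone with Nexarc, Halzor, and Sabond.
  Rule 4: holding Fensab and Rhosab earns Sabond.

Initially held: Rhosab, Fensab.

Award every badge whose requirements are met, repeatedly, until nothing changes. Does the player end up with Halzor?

No

Halzor would need Sabkye (Rule 2), but Sabkye is never earned.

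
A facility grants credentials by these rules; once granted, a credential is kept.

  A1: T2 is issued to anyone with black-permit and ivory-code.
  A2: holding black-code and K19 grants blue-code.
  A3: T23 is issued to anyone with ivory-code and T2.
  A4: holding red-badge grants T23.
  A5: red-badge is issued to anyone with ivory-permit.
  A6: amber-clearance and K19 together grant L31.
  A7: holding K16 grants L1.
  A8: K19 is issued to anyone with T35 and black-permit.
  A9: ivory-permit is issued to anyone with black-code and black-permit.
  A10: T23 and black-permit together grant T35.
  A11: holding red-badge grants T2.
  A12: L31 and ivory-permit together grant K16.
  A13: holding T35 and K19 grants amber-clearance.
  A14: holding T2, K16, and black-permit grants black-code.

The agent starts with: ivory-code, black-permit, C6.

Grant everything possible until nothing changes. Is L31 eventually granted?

Holding black-permit and ivory-code grants T2 (A1).
Holding ivory-code and T2 grants T23 (A3).
Holding T23 and black-permit grants T35 (A10).
Holding T35 and black-permit grants K19 (A8).
Holding T35 and K19 grants amber-clearance (A13).
Holding amber-clearance and K19 grants L31 (A6).

Yes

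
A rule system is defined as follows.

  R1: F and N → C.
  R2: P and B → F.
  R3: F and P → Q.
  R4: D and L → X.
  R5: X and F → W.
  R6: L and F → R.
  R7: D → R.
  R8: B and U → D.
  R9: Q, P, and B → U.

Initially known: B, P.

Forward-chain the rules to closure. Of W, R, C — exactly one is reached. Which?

P and B hold, so F follows (R2).
From F and P, R3 gives Q.
From Q, P, and B, R9 gives U.
From B and U, R8 gives D.
From D, R7 gives R.
W would need X and F (R5), but X is never established. C would need F and N (R1), but N is never established.

R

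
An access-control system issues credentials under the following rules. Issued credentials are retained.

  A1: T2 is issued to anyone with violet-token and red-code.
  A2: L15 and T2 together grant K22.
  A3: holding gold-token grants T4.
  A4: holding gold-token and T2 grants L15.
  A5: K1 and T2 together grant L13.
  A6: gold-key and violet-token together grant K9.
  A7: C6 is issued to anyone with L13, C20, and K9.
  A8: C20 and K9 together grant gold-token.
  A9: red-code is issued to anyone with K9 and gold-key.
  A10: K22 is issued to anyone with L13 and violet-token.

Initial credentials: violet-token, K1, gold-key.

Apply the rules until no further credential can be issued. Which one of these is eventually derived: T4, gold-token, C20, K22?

Holding gold-key and violet-token grants K9 (A6).
Holding K9 and gold-key grants red-code (A9).
Holding violet-token and red-code grants T2 (A1).
Holding K1 and T2 grants L13 (A5).
Holding L13 and violet-token grants K22 (A10).
gold-token would need C20 and K9 (A8), but C20 is never granted. T4 would need gold-token (A3), but gold-token is never granted. No rule produces C20, and it is not given.

K22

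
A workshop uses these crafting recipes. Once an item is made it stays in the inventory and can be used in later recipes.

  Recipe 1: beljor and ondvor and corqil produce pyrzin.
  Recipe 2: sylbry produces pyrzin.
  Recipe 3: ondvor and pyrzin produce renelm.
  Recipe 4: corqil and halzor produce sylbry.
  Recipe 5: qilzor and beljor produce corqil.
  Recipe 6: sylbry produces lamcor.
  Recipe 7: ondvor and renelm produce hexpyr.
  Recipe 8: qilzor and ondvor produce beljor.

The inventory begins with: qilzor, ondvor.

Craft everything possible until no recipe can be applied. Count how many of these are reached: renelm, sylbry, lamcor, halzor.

1

qilzor and ondvor → beljor (Recipe 8).
qilzor and beljor → corqil (Recipe 5).
Using Recipe 1, beljor, ondvor, and corqil make pyrzin.
Using Recipe 3, ondvor and pyrzin make renelm.
renelm: reached.
sylbry would need corqil and halzor (Recipe 4), but halzor is never obtained.
lamcor would need sylbry (Recipe 6), but sylbry is never obtained.
No rule produces halzor, and it is not given.
Reached: renelm — 1 of the 4.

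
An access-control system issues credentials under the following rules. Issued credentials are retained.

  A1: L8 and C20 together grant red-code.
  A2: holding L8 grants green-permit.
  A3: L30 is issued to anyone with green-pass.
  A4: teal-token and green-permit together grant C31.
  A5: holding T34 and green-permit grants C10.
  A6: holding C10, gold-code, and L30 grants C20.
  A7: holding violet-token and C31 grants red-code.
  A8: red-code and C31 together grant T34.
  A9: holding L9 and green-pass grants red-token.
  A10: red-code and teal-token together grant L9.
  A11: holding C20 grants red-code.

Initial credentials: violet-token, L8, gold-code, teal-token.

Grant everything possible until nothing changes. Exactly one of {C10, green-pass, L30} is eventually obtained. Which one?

C10

Holding L8 grants green-permit (A2).
Holding teal-token and green-permit grants C31 (A4).
Holding violet-token and C31 grants red-code (A7).
Holding red-code and C31 grants T34 (A8).
Holding T34 and green-permit grants C10 (A5).
L30 would need green-pass (A3), but green-pass is never granted. No rule produces green-pass, and it is not given.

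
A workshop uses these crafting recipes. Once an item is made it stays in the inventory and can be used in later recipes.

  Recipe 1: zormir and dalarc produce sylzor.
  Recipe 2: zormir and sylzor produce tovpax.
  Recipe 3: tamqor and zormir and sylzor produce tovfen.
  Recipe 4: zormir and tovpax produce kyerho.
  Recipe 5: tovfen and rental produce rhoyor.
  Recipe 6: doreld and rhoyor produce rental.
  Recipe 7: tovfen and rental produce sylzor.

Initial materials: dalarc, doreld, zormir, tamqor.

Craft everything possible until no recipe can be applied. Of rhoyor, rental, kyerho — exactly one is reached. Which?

kyerho

Using Recipe 1, zormir and dalarc make sylzor.
Using Recipe 2, zormir and sylzor make tovpax.
Using Recipe 4, zormir and tovpax make kyerho.
rhoyor would need tovfen and rental (Recipe 5), but rental is never obtained. rental would need doreld and rhoyor (Recipe 6), but rhoyor is never obtained.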